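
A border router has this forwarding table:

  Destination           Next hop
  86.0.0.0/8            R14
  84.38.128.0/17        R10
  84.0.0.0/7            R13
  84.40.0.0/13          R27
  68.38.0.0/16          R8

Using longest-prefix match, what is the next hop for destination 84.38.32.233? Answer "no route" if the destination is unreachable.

Routes whose prefix contains 84.38.32.233:
  84.0.0.0/7 (84.0.0.0 - 85.255.255.255) -> R13
More-specific entries that do NOT match:
  84.38.128.0/17 (84.38.128.0 - 84.38.255.255) does not contain 84.38.32.233
  68.38.0.0/16 (68.38.0.0 - 68.38.255.255) does not contain 84.38.32.233
  84.40.0.0/13 (84.40.0.0 - 84.47.255.255) does not contain 84.38.32.233
  86.0.0.0/8 (86.0.0.0 - 86.255.255.255) does not contain 84.38.32.233
Longest matching prefix is /7 -> next hop R13.

R13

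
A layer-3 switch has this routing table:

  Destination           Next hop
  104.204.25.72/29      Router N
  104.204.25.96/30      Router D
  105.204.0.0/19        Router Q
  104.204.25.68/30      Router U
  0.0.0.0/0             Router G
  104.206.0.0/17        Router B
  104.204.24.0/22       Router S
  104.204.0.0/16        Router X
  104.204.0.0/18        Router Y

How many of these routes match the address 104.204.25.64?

4

Prefixes containing 104.204.25.64:
  0.0.0.0/0 (default, matches everything)
  104.204.0.0/16 (104.204.0.0 - 104.204.255.255)
  104.204.0.0/18 (104.204.0.0 - 104.204.63.255)
  104.204.24.0/22 (104.204.24.0 - 104.204.27.255)
Total matching entries: 4.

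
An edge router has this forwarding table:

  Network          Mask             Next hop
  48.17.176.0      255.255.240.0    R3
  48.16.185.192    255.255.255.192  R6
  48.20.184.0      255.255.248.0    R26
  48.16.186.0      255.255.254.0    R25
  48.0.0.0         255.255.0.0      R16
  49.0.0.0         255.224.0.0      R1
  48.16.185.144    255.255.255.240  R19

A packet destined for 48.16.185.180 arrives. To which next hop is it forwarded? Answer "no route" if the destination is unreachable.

no route

No entry's prefix contains 48.16.185.180; there is no default route.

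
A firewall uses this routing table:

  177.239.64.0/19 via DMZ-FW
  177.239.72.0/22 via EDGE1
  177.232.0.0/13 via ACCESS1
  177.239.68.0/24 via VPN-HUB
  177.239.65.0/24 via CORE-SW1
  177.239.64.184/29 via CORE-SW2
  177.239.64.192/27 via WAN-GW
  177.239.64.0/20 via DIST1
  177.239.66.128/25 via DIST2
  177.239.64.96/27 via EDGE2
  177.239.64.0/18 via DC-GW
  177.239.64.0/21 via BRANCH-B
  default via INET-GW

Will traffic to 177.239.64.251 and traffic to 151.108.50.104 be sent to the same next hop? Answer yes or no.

177.239.64.251: longest match 177.239.64.0/21 -> BRANCH-B
151.108.50.104: longest match 0.0.0.0/0 -> INET-GW

no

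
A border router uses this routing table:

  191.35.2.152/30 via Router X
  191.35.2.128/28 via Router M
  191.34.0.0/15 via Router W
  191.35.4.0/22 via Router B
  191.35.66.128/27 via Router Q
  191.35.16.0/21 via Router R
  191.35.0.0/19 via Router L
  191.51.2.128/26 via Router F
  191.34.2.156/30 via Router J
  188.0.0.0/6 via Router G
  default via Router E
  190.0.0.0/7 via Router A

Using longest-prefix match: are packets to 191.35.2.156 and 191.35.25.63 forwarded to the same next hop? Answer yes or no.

191.35.2.156: longest match 191.35.0.0/19 -> Router L
191.35.25.63: longest match 191.35.0.0/19 -> Router L

yes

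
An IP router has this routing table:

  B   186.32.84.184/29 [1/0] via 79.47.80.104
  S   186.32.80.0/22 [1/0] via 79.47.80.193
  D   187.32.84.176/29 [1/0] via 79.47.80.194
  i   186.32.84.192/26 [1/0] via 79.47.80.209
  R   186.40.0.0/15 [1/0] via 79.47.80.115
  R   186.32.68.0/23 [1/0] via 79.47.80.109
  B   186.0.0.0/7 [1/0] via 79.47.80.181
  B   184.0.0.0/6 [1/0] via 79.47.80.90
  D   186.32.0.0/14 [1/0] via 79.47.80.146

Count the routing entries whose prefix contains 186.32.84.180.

Prefixes containing 186.32.84.180:
  184.0.0.0/6 (184.0.0.0 - 187.255.255.255)
  186.0.0.0/7 (186.0.0.0 - 187.255.255.255)
  186.32.0.0/14 (186.32.0.0 - 186.35.255.255)
Total matching entries: 3.

3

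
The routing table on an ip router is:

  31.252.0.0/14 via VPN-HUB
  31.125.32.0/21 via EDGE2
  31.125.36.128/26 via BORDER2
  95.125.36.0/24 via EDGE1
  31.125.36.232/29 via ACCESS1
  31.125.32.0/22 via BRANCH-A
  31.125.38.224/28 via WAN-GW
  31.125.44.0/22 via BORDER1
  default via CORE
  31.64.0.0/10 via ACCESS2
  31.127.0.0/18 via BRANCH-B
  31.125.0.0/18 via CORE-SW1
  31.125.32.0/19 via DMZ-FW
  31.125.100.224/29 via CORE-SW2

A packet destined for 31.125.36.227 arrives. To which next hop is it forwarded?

EDGE2

Routes whose prefix contains 31.125.36.227:
  0.0.0.0/0 (default, matches everything) -> CORE
  31.64.0.0/10 (31.64.0.0 - 31.127.255.255) -> ACCESS2
  31.125.0.0/18 (31.125.0.0 - 31.125.63.255) -> CORE-SW1
  31.125.32.0/19 (31.125.32.0 - 31.125.63.255) -> DMZ-FW
  31.125.32.0/21 (31.125.32.0 - 31.125.39.255) -> EDGE2
More-specific entries that do NOT match:
  31.125.36.232/29 (31.125.36.232 - 31.125.36.239) does not contain 31.125.36.227
  31.125.100.224/29 (31.125.100.224 - 31.125.100.231) does not contain 31.125.36.227
  31.125.38.224/28 (31.125.38.224 - 31.125.38.239) does not contain 31.125.36.227
  31.125.36.128/26 (31.125.36.128 - 31.125.36.191) does not contain 31.125.36.227
  95.125.36.0/24 (95.125.36.0 - 95.125.36.255) does not contain 31.125.36.227
  31.125.32.0/22 (31.125.32.0 - 31.125.35.255) does not contain 31.125.36.227
  31.125.44.0/22 (31.125.44.0 - 31.125.47.255) does not contain 31.125.36.227
Longest matching prefix is /21 -> next hop EDGE2.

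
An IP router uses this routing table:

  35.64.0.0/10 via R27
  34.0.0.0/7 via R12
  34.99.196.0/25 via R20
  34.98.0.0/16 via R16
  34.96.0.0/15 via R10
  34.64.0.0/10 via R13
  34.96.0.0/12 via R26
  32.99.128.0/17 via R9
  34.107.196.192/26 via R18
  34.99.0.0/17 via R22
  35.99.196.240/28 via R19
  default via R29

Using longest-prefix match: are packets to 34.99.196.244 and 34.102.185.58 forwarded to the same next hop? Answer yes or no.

yes

34.99.196.244: longest match 34.96.0.0/12 -> R26
34.102.185.58: longest match 34.96.0.0/12 -> R26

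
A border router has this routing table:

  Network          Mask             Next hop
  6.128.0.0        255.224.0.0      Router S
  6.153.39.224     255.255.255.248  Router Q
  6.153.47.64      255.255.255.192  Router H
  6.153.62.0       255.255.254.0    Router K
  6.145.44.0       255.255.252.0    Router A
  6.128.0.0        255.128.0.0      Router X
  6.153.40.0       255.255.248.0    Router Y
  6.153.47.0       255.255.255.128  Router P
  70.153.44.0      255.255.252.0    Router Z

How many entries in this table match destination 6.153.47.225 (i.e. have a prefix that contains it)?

Prefixes containing 6.153.47.225:
  6.128.0.0/9 (6.128.0.0 - 6.255.255.255)
  6.128.0.0/11 (6.128.0.0 - 6.159.255.255)
  6.153.40.0/21 (6.153.40.0 - 6.153.47.255)
Total matching entries: 3.

3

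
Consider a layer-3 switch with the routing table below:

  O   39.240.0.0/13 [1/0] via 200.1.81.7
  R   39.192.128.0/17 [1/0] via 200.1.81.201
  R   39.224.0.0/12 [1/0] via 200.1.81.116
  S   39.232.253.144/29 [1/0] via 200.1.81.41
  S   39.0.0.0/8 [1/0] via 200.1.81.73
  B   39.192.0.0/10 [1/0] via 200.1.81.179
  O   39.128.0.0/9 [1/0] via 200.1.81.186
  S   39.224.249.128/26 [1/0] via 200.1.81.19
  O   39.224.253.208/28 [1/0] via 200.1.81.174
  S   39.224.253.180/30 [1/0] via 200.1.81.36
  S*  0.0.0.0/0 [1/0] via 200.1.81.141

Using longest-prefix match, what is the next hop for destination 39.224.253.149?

200.1.81.116

Routes whose prefix contains 39.224.253.149:
  0.0.0.0/0 (default, matches everything) -> 200.1.81.141
  39.0.0.0/8 (39.0.0.0 - 39.255.255.255) -> 200.1.81.73
  39.128.0.0/9 (39.128.0.0 - 39.255.255.255) -> 200.1.81.186
  39.192.0.0/10 (39.192.0.0 - 39.255.255.255) -> 200.1.81.179
  39.224.0.0/12 (39.224.0.0 - 39.239.255.255) -> 200.1.81.116
More-specific entries that do NOT match:
  39.224.253.180/30 (39.224.253.180 - 39.224.253.183) does not contain 39.224.253.149
  39.232.253.144/29 (39.232.253.144 - 39.232.253.151) does not contain 39.224.253.149
  39.224.253.208/28 (39.224.253.208 - 39.224.253.223) does not contain 39.224.253.149
  39.224.249.128/26 (39.224.249.128 - 39.224.249.191) does not contain 39.224.253.149
  39.192.128.0/17 (39.192.128.0 - 39.192.255.255) does not contain 39.224.253.149
  39.240.0.0/13 (39.240.0.0 - 39.247.255.255) does not contain 39.224.253.149
Longest matching prefix is /12 -> next hop 200.1.81.116.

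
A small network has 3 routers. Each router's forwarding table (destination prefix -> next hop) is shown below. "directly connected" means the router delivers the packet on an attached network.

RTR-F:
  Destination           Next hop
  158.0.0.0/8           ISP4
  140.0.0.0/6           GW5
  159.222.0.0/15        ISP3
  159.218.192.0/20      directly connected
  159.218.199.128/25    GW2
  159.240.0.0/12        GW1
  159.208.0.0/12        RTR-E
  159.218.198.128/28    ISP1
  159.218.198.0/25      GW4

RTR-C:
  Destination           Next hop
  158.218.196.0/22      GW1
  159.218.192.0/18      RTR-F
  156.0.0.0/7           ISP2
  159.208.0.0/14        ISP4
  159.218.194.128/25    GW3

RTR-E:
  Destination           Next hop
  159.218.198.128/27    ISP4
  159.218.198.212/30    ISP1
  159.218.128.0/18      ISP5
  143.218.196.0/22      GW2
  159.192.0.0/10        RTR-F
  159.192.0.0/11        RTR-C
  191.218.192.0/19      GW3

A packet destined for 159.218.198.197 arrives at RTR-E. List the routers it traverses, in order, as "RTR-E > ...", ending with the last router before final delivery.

RTR-E > RTR-C > RTR-F

At RTR-E: longest match for 159.218.198.197 is 159.192.0.0/11 -> RTR-C
At RTR-C: longest match for 159.218.198.197 is 159.218.192.0/18 -> RTR-F
At RTR-F: longest match for 159.218.198.197 is 159.218.192.0/20 -> directly connected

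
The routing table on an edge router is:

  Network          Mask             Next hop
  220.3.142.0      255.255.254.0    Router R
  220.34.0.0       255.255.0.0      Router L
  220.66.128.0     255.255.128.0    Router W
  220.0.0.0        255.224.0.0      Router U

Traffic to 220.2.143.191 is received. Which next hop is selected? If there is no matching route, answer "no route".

Routes whose prefix contains 220.2.143.191:
  220.0.0.0/11 (220.0.0.0 - 220.31.255.255) -> Router U
More-specific entries that do NOT match:
  220.3.142.0/23 (220.3.142.0 - 220.3.143.255) does not contain 220.2.143.191
  220.66.128.0/17 (220.66.128.0 - 220.66.255.255) does not contain 220.2.143.191
  220.34.0.0/16 (220.34.0.0 - 220.34.255.255) does not contain 220.2.143.191
Longest matching prefix is /11 -> next hop Router U.

Router U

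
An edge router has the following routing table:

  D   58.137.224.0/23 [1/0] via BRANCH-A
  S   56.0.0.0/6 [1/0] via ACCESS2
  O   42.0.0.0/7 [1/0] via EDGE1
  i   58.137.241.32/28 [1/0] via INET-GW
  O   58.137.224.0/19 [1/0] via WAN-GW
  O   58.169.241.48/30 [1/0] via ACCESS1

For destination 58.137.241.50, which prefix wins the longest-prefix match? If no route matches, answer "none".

Entries matching 58.137.241.50:
  56.0.0.0/6 (56.0.0.0 - 59.255.255.255)
  58.137.224.0/19 (58.137.224.0 - 58.137.255.255)
Most specific is 58.137.224.0/19.

58.137.224.0/19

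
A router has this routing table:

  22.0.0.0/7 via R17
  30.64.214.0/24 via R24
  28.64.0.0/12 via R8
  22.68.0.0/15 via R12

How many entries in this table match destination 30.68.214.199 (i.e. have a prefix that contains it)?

No listed prefix contains 30.68.214.199.
Total matching entries: 0.

0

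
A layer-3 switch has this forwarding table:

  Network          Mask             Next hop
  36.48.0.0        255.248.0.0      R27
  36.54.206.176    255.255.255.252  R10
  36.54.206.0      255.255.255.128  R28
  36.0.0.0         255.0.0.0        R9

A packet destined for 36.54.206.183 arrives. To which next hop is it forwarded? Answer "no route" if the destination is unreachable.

Routes whose prefix contains 36.54.206.183:
  36.0.0.0/8 (36.0.0.0 - 36.255.255.255) -> R9
  36.48.0.0/13 (36.48.0.0 - 36.55.255.255) -> R27
More-specific entries that do NOT match:
  36.54.206.176/30 (36.54.206.176 - 36.54.206.179) does not contain 36.54.206.183
  36.54.206.0/25 (36.54.206.0 - 36.54.206.127) does not contain 36.54.206.183
Longest matching prefix is /13 -> next hop R27.

R27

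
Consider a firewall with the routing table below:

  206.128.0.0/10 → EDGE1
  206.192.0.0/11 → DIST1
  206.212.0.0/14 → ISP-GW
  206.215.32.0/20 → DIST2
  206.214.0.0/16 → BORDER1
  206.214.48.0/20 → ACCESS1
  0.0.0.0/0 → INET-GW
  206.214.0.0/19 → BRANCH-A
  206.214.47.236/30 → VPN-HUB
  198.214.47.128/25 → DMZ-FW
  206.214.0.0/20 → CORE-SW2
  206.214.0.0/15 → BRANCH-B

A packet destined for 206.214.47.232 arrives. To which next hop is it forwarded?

BORDER1

Routes whose prefix contains 206.214.47.232:
  0.0.0.0/0 (default, matches everything) -> INET-GW
  206.192.0.0/11 (206.192.0.0 - 206.223.255.255) -> DIST1
  206.212.0.0/14 (206.212.0.0 - 206.215.255.255) -> ISP-GW
  206.214.0.0/15 (206.214.0.0 - 206.215.255.255) -> BRANCH-B
  206.214.0.0/16 (206.214.0.0 - 206.214.255.255) -> BORDER1
More-specific entries that do NOT match:
  206.214.47.236/30 (206.214.47.236 - 206.214.47.239) does not contain 206.214.47.232
  198.214.47.128/25 (198.214.47.128 - 198.214.47.255) does not contain 206.214.47.232
  206.215.32.0/20 (206.215.32.0 - 206.215.47.255) does not contain 206.214.47.232
  206.214.48.0/20 (206.214.48.0 - 206.214.63.255) does not contain 206.214.47.232
  206.214.0.0/20 (206.214.0.0 - 206.214.15.255) does not contain 206.214.47.232
  206.214.0.0/19 (206.214.0.0 - 206.214.31.255) does not contain 206.214.47.232
Longest matching prefix is /16 -> next hop BORDER1.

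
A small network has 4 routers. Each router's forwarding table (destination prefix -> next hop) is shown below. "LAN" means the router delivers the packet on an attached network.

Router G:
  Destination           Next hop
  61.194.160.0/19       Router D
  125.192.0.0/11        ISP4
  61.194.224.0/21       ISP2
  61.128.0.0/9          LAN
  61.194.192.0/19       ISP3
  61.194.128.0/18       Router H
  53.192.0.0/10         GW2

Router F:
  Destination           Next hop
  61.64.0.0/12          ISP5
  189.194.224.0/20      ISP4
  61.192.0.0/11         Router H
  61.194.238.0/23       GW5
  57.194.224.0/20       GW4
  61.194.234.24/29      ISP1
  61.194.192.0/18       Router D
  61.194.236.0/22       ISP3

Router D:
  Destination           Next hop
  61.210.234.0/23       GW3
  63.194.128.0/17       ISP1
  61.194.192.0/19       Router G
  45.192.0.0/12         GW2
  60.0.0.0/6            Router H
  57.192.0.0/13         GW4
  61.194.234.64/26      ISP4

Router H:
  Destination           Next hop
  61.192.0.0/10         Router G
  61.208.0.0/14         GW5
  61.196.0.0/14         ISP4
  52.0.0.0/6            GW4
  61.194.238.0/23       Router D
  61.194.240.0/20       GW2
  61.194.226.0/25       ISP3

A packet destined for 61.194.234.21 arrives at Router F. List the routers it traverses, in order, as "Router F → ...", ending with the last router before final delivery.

Router F → Router D → Router H → Router G

At Router F: longest match for 61.194.234.21 is 61.194.192.0/18 -> Router D
At Router D: longest match for 61.194.234.21 is 60.0.0.0/6 -> Router H
At Router H: longest match for 61.194.234.21 is 61.192.0.0/10 -> Router G
At Router G: longest match for 61.194.234.21 is 61.128.0.0/9 -> LAN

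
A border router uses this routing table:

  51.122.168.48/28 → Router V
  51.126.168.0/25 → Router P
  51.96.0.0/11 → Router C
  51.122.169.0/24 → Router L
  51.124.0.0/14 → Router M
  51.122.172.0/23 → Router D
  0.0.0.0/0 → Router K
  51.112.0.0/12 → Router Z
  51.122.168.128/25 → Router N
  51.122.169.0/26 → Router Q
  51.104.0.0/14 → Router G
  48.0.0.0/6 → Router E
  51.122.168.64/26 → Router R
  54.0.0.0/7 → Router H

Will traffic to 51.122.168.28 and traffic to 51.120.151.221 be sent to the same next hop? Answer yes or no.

51.122.168.28: longest match 51.112.0.0/12 -> Router Z
51.120.151.221: longest match 51.112.0.0/12 -> Router Z

yes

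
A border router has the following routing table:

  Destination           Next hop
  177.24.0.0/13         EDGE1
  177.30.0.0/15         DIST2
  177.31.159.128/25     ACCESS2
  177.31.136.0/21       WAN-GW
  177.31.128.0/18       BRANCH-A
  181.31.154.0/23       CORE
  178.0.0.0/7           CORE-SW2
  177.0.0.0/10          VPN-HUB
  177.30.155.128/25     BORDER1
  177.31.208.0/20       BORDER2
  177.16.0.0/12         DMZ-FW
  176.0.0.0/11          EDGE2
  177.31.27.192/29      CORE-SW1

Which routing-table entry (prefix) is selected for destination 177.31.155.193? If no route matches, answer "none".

Entries matching 177.31.155.193:
  177.0.0.0/10 (177.0.0.0 - 177.63.255.255)
  177.16.0.0/12 (177.16.0.0 - 177.31.255.255)
  177.24.0.0/13 (177.24.0.0 - 177.31.255.255)
  177.30.0.0/15 (177.30.0.0 - 177.31.255.255)
  177.31.128.0/18 (177.31.128.0 - 177.31.191.255)
Most specific is 177.31.128.0/18.

177.31.128.0/18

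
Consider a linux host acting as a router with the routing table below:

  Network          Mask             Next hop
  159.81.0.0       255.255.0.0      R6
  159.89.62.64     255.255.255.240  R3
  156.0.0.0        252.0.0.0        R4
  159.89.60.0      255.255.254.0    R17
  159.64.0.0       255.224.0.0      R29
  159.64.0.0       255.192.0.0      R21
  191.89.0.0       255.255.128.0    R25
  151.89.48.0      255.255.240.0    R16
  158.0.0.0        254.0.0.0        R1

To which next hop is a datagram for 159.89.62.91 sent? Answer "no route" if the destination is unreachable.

R29

Routes whose prefix contains 159.89.62.91:
  156.0.0.0/6 (156.0.0.0 - 159.255.255.255) -> R4
  158.0.0.0/7 (158.0.0.0 - 159.255.255.255) -> R1
  159.64.0.0/10 (159.64.0.0 - 159.127.255.255) -> R21
  159.64.0.0/11 (159.64.0.0 - 159.95.255.255) -> R29
More-specific entries that do NOT match:
  159.89.62.64/28 (159.89.62.64 - 159.89.62.79) does not contain 159.89.62.91
  159.89.60.0/23 (159.89.60.0 - 159.89.61.255) does not contain 159.89.62.91
  151.89.48.0/20 (151.89.48.0 - 151.89.63.255) does not contain 159.89.62.91
  191.89.0.0/17 (191.89.0.0 - 191.89.127.255) does not contain 159.89.62.91
  159.81.0.0/16 (159.81.0.0 - 159.81.255.255) does not contain 159.89.62.91
Longest matching prefix is /11 -> next hop R29.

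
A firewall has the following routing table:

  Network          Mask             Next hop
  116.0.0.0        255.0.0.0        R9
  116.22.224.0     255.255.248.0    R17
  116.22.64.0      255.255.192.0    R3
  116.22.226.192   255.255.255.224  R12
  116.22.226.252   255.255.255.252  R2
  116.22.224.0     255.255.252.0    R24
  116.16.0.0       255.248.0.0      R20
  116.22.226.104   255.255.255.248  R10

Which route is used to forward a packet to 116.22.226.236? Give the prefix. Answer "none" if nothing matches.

Entries matching 116.22.226.236:
  116.0.0.0/8 (116.0.0.0 - 116.255.255.255)
  116.16.0.0/13 (116.16.0.0 - 116.23.255.255)
  116.22.224.0/21 (116.22.224.0 - 116.22.231.255)
  116.22.224.0/22 (116.22.224.0 - 116.22.227.255)
Most specific is 116.22.224.0/22.

116.22.224.0/22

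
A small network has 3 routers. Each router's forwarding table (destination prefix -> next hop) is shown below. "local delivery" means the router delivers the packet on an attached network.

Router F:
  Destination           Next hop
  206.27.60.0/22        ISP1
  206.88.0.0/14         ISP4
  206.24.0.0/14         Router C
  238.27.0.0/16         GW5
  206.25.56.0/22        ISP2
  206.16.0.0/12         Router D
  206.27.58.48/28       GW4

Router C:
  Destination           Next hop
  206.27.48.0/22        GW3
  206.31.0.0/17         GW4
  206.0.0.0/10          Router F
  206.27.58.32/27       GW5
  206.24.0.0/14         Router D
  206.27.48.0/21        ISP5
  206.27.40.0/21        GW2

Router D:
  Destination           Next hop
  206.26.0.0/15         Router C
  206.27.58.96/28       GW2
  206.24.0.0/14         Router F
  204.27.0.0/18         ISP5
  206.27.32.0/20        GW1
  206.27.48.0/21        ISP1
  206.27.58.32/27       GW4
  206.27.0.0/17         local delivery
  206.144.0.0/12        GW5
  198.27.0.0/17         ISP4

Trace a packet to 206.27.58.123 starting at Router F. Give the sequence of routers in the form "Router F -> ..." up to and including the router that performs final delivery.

At Router F: longest match for 206.27.58.123 is 206.24.0.0/14 -> Router C
At Router C: longest match for 206.27.58.123 is 206.24.0.0/14 -> Router D
At Router D: longest match for 206.27.58.123 is 206.27.0.0/17 -> local delivery

Router F -> Router C -> Router D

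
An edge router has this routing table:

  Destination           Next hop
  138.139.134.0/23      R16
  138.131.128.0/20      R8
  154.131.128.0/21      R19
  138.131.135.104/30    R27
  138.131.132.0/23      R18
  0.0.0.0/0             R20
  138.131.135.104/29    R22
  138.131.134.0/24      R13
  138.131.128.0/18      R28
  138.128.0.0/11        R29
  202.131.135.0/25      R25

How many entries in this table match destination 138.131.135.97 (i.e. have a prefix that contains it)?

4

Prefixes containing 138.131.135.97:
  0.0.0.0/0 (default, matches everything)
  138.128.0.0/11 (138.128.0.0 - 138.159.255.255)
  138.131.128.0/18 (138.131.128.0 - 138.131.191.255)
  138.131.128.0/20 (138.131.128.0 - 138.131.143.255)
Total matching entries: 4.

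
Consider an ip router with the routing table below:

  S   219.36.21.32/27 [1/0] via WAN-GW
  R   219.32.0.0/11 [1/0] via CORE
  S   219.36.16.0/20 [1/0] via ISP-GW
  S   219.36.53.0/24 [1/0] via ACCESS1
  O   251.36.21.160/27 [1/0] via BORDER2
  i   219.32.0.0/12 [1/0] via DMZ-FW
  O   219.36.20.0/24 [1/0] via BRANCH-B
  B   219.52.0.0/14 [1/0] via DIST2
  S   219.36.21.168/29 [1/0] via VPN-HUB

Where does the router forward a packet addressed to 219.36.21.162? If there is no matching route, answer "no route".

ISP-GW

Routes whose prefix contains 219.36.21.162:
  219.32.0.0/11 (219.32.0.0 - 219.63.255.255) -> CORE
  219.32.0.0/12 (219.32.0.0 - 219.47.255.255) -> DMZ-FW
  219.36.16.0/20 (219.36.16.0 - 219.36.31.255) -> ISP-GW
More-specific entries that do NOT match:
  219.36.21.168/29 (219.36.21.168 - 219.36.21.175) does not contain 219.36.21.162
  219.36.21.32/27 (219.36.21.32 - 219.36.21.63) does not contain 219.36.21.162
  251.36.21.160/27 (251.36.21.160 - 251.36.21.191) does not contain 219.36.21.162
  219.36.53.0/24 (219.36.53.0 - 219.36.53.255) does not contain 219.36.21.162
  219.36.20.0/24 (219.36.20.0 - 219.36.20.255) does not contain 219.36.21.162
Longest matching prefix is /20 -> next hop ISP-GW.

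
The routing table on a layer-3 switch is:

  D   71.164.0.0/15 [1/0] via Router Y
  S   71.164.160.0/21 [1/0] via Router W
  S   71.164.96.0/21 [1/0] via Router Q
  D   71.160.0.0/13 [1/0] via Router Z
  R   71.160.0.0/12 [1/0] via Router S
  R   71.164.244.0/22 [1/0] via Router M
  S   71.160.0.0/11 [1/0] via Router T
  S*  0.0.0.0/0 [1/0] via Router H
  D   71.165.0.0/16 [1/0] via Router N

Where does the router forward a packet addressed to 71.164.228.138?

Router Y

Routes whose prefix contains 71.164.228.138:
  0.0.0.0/0 (default, matches everything) -> Router H
  71.160.0.0/11 (71.160.0.0 - 71.191.255.255) -> Router T
  71.160.0.0/12 (71.160.0.0 - 71.175.255.255) -> Router S
  71.160.0.0/13 (71.160.0.0 - 71.167.255.255) -> Router Z
  71.164.0.0/15 (71.164.0.0 - 71.165.255.255) -> Router Y
More-specific entries that do NOT match:
  71.164.244.0/22 (71.164.244.0 - 71.164.247.255) does not contain 71.164.228.138
  71.164.160.0/21 (71.164.160.0 - 71.164.167.255) does not contain 71.164.228.138
  71.164.96.0/21 (71.164.96.0 - 71.164.103.255) does not contain 71.164.228.138
  71.165.0.0/16 (71.165.0.0 - 71.165.255.255) does not contain 71.164.228.138
Longest matching prefix is /15 -> next hop Router Y.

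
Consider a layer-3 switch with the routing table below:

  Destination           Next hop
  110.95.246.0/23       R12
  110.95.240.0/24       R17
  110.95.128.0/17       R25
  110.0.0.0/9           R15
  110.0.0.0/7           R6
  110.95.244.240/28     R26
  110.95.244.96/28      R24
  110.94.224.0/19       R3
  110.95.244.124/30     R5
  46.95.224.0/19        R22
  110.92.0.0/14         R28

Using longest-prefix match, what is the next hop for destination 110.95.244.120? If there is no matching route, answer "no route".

Routes whose prefix contains 110.95.244.120:
  110.0.0.0/7 (110.0.0.0 - 111.255.255.255) -> R6
  110.0.0.0/9 (110.0.0.0 - 110.127.255.255) -> R15
  110.92.0.0/14 (110.92.0.0 - 110.95.255.255) -> R28
  110.95.128.0/17 (110.95.128.0 - 110.95.255.255) -> R25
More-specific entries that do NOT match:
  110.95.244.124/30 (110.95.244.124 - 110.95.244.127) does not contain 110.95.244.120
  110.95.244.240/28 (110.95.244.240 - 110.95.244.255) does not contain 110.95.244.120
  110.95.244.96/28 (110.95.244.96 - 110.95.244.111) does not contain 110.95.244.120
  110.95.240.0/24 (110.95.240.0 - 110.95.240.255) does not contain 110.95.244.120
  110.95.246.0/23 (110.95.246.0 - 110.95.247.255) does not contain 110.95.244.120
  110.94.224.0/19 (110.94.224.0 - 110.94.255.255) does not contain 110.95.244.120
  46.95.224.0/19 (46.95.224.0 - 46.95.255.255) does not contain 110.95.244.120
Longest matching prefix is /17 -> next hop R25.

R25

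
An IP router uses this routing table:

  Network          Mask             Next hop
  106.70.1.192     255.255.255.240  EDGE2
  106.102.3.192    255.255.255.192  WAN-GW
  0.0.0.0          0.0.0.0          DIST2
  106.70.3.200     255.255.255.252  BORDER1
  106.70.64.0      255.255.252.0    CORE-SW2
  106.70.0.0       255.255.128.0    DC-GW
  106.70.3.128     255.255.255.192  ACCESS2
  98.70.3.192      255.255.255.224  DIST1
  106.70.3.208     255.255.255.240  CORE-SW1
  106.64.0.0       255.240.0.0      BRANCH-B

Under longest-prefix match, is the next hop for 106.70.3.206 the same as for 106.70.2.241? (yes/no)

106.70.3.206: longest match 106.70.0.0/17 -> DC-GW
106.70.2.241: longest match 106.70.0.0/17 -> DC-GW

yes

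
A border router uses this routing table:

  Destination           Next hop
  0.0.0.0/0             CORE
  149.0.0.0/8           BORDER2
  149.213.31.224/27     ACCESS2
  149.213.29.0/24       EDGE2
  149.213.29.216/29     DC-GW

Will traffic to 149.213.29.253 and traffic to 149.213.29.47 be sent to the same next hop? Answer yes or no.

yes

149.213.29.253: longest match 149.213.29.0/24 -> EDGE2
149.213.29.47: longest match 149.213.29.0/24 -> EDGE2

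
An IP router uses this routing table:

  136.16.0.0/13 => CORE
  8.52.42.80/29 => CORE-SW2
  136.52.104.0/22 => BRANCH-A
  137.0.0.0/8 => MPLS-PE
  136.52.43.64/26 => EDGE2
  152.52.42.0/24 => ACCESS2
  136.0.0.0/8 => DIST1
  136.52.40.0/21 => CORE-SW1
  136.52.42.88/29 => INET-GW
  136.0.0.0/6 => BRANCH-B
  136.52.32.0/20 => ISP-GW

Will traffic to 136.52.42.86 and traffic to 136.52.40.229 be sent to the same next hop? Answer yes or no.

136.52.42.86: longest match 136.52.40.0/21 -> CORE-SW1
136.52.40.229: longest match 136.52.40.0/21 -> CORE-SW1

yes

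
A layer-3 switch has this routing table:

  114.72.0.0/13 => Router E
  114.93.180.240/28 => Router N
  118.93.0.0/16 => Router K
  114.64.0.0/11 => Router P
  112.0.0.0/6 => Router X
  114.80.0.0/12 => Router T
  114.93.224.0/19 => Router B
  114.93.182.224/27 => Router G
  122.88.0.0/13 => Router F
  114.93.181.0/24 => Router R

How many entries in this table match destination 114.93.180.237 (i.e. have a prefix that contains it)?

Prefixes containing 114.93.180.237:
  112.0.0.0/6 (112.0.0.0 - 115.255.255.255)
  114.64.0.0/11 (114.64.0.0 - 114.95.255.255)
  114.80.0.0/12 (114.80.0.0 - 114.95.255.255)
Total matching entries: 3.

3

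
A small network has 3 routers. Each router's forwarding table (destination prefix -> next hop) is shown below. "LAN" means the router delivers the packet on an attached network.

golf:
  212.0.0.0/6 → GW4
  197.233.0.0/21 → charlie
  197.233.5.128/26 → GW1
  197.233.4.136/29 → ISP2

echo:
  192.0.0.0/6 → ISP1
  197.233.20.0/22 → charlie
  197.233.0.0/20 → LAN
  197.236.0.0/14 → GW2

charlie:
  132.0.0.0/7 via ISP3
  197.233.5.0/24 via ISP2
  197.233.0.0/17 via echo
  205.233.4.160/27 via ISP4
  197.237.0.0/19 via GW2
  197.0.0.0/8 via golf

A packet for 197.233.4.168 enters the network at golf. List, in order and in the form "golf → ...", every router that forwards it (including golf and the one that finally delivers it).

golf → charlie → echo

At golf: longest match for 197.233.4.168 is 197.233.0.0/21 -> charlie
At charlie: longest match for 197.233.4.168 is 197.233.0.0/17 -> echo
At echo: longest match for 197.233.4.168 is 197.233.0.0/20 -> LAN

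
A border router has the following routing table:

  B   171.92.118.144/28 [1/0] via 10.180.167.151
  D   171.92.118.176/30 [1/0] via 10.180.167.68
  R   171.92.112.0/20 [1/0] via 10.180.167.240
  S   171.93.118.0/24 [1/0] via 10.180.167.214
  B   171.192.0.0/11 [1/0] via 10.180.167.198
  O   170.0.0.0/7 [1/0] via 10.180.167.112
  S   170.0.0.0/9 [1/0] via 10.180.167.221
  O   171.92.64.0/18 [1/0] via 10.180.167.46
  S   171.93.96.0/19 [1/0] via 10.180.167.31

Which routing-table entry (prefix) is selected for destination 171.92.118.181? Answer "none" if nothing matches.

Entries matching 171.92.118.181:
  170.0.0.0/7 (170.0.0.0 - 171.255.255.255)
  171.92.64.0/18 (171.92.64.0 - 171.92.127.255)
  171.92.112.0/20 (171.92.112.0 - 171.92.127.255)
Most specific is 171.92.112.0/20.

171.92.112.0/20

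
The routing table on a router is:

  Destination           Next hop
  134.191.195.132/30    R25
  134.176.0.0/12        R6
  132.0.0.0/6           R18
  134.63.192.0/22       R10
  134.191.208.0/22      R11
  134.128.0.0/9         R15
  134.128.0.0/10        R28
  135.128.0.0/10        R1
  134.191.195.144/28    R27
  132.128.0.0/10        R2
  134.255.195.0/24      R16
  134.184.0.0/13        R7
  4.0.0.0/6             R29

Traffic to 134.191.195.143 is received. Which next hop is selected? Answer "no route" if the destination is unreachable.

Routes whose prefix contains 134.191.195.143:
  132.0.0.0/6 (132.0.0.0 - 135.255.255.255) -> R18
  134.128.0.0/9 (134.128.0.0 - 134.255.255.255) -> R15
  134.128.0.0/10 (134.128.0.0 - 134.191.255.255) -> R28
  134.176.0.0/12 (134.176.0.0 - 134.191.255.255) -> R6
  134.184.0.0/13 (134.184.0.0 - 134.191.255.255) -> R7
More-specific entries that do NOT match:
  134.191.195.132/30 (134.191.195.132 - 134.191.195.135) does not contain 134.191.195.143
  134.191.195.144/28 (134.191.195.144 - 134.191.195.159) does not contain 134.191.195.143
  134.255.195.0/24 (134.255.195.0 - 134.255.195.255) does not contain 134.191.195.143
  134.63.192.0/22 (134.63.192.0 - 134.63.195.255) does not contain 134.191.195.143
  134.191.208.0/22 (134.191.208.0 - 134.191.211.255) does not contain 134.191.195.143
Longest matching prefix is /13 -> next hop R7.

R7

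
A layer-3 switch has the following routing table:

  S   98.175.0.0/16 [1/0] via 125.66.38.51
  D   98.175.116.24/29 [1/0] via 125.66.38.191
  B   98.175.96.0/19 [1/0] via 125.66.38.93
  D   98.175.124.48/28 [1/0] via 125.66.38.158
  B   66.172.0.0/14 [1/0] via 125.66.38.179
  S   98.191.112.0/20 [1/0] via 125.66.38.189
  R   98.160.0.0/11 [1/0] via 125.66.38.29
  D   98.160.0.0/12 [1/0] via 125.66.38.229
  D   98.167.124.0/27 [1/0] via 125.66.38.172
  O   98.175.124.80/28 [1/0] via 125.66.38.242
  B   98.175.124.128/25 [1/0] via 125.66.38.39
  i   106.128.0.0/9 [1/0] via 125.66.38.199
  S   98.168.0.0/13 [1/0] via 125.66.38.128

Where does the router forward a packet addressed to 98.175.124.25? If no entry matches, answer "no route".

Routes whose prefix contains 98.175.124.25:
  98.160.0.0/11 (98.160.0.0 - 98.191.255.255) -> 125.66.38.29
  98.160.0.0/12 (98.160.0.0 - 98.175.255.255) -> 125.66.38.229
  98.168.0.0/13 (98.168.0.0 - 98.175.255.255) -> 125.66.38.128
  98.175.0.0/16 (98.175.0.0 - 98.175.255.255) -> 125.66.38.51
  98.175.96.0/19 (98.175.96.0 - 98.175.127.255) -> 125.66.38.93
More-specific entries that do NOT match:
  98.175.116.24/29 (98.175.116.24 - 98.175.116.31) does not contain 98.175.124.25
  98.175.124.48/28 (98.175.124.48 - 98.175.124.63) does not contain 98.175.124.25
  98.175.124.80/28 (98.175.124.80 - 98.175.124.95) does not contain 98.175.124.25
  98.167.124.0/27 (98.167.124.0 - 98.167.124.31) does not contain 98.175.124.25
  98.175.124.128/25 (98.175.124.128 - 98.175.124.255) does not contain 98.175.124.25
  98.191.112.0/20 (98.191.112.0 - 98.191.127.255) does not contain 98.175.124.25
Longest matching prefix is /19 -> next hop 125.66.38.93.

125.66.38.93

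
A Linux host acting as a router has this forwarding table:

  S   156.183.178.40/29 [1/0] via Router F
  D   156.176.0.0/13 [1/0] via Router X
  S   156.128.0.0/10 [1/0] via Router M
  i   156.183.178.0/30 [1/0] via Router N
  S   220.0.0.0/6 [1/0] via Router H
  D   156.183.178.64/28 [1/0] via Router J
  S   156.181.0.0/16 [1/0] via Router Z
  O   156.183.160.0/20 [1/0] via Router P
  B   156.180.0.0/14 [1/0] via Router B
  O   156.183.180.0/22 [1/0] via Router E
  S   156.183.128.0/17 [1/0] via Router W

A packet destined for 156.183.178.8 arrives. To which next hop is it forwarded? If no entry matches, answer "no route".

Router W

Routes whose prefix contains 156.183.178.8:
  156.128.0.0/10 (156.128.0.0 - 156.191.255.255) -> Router M
  156.176.0.0/13 (156.176.0.0 - 156.183.255.255) -> Router X
  156.180.0.0/14 (156.180.0.0 - 156.183.255.255) -> Router B
  156.183.128.0/17 (156.183.128.0 - 156.183.255.255) -> Router W
More-specific entries that do NOT match:
  156.183.178.0/30 (156.183.178.0 - 156.183.178.3) does not contain 156.183.178.8
  156.183.178.40/29 (156.183.178.40 - 156.183.178.47) does not contain 156.183.178.8
  156.183.178.64/28 (156.183.178.64 - 156.183.178.79) does not contain 156.183.178.8
  156.183.180.0/22 (156.183.180.0 - 156.183.183.255) does not contain 156.183.178.8
  156.183.160.0/20 (156.183.160.0 - 156.183.175.255) does not contain 156.183.178.8
Longest matching prefix is /17 -> next hop Router W.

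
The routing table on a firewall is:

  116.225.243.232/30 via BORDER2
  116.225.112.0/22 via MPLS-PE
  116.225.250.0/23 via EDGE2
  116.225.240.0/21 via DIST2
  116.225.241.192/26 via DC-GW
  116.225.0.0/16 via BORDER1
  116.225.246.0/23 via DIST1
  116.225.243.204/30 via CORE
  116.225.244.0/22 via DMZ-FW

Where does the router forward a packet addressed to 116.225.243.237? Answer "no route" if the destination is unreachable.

DIST2

Routes whose prefix contains 116.225.243.237:
  116.225.0.0/16 (116.225.0.0 - 116.225.255.255) -> BORDER1
  116.225.240.0/21 (116.225.240.0 - 116.225.247.255) -> DIST2
More-specific entries that do NOT match:
  116.225.243.232/30 (116.225.243.232 - 116.225.243.235) does not contain 116.225.243.237
  116.225.243.204/30 (116.225.243.204 - 116.225.243.207) does not contain 116.225.243.237
  116.225.241.192/26 (116.225.241.192 - 116.225.241.255) does not contain 116.225.243.237
  116.225.250.0/23 (116.225.250.0 - 116.225.251.255) does not contain 116.225.243.237
  116.225.246.0/23 (116.225.246.0 - 116.225.247.255) does not contain 116.225.243.237
  116.225.112.0/22 (116.225.112.0 - 116.225.115.255) does not contain 116.225.243.237
  116.225.244.0/22 (116.225.244.0 - 116.225.247.255) does not contain 116.225.243.237
Longest matching prefix is /21 -> next hop DIST2.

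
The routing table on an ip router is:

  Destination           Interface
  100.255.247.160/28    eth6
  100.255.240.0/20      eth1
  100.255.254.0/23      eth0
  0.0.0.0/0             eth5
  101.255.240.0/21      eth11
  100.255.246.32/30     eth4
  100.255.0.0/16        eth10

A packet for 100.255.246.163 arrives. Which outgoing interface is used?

eth1

Routes whose prefix contains 100.255.246.163:
  0.0.0.0/0 (default, matches everything) -> eth5
  100.255.0.0/16 (100.255.0.0 - 100.255.255.255) -> eth10
  100.255.240.0/20 (100.255.240.0 - 100.255.255.255) -> eth1
More-specific entries that do NOT match:
  100.255.246.32/30 (100.255.246.32 - 100.255.246.35) does not contain 100.255.246.163
  100.255.247.160/28 (100.255.247.160 - 100.255.247.175) does not contain 100.255.246.163
  100.255.254.0/23 (100.255.254.0 - 100.255.255.255) does not contain 100.255.246.163
  101.255.240.0/21 (101.255.240.0 - 101.255.247.255) does not contain 100.255.246.163
Longest matching prefix is /20 -> interface eth1.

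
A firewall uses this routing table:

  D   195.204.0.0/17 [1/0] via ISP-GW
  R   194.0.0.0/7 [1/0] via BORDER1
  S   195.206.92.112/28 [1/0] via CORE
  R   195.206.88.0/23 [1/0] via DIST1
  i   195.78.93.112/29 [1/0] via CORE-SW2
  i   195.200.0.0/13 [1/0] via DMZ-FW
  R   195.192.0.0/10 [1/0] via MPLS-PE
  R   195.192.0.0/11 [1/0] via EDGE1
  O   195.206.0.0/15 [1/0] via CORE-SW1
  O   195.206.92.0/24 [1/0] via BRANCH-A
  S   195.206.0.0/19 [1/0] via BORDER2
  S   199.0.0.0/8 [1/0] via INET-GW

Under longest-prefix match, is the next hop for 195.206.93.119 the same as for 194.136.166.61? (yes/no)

195.206.93.119: longest match 195.206.0.0/15 -> CORE-SW1
194.136.166.61: longest match 194.0.0.0/7 -> BORDER1

no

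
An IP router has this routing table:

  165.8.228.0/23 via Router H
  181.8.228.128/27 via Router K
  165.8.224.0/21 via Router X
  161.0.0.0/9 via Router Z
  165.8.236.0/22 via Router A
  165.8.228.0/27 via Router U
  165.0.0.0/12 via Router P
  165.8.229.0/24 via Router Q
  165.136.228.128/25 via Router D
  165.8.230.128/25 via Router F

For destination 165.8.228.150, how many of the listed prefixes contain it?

Prefixes containing 165.8.228.150:
  165.0.0.0/12 (165.0.0.0 - 165.15.255.255)
  165.8.224.0/21 (165.8.224.0 - 165.8.231.255)
  165.8.228.0/23 (165.8.228.0 - 165.8.229.255)
Total matching entries: 3.

3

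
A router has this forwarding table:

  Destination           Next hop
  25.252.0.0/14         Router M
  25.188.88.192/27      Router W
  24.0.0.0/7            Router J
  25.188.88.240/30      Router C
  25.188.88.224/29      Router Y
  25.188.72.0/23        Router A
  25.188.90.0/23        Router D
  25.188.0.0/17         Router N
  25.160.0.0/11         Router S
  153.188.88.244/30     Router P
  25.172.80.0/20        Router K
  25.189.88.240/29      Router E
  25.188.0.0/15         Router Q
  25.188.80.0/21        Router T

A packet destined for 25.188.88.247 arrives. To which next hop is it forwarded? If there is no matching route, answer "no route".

Routes whose prefix contains 25.188.88.247:
  24.0.0.0/7 (24.0.0.0 - 25.255.255.255) -> Router J
  25.160.0.0/11 (25.160.0.0 - 25.191.255.255) -> Router S
  25.188.0.0/15 (25.188.0.0 - 25.189.255.255) -> Router Q
  25.188.0.0/17 (25.188.0.0 - 25.188.127.255) -> Router N
More-specific entries that do NOT match:
  25.188.88.240/30 (25.188.88.240 - 25.188.88.243) does not contain 25.188.88.247
  153.188.88.244/30 (153.188.88.244 - 153.188.88.247) does not contain 25.188.88.247
  25.188.88.224/29 (25.188.88.224 - 25.188.88.231) does not contain 25.188.88.247
  25.189.88.240/29 (25.189.88.240 - 25.189.88.247) does not contain 25.188.88.247
  25.188.88.192/27 (25.188.88.192 - 25.188.88.223) does not contain 25.188.88.247
  25.188.72.0/23 (25.188.72.0 - 25.188.73.255) does not contain 25.188.88.247
  25.188.90.0/23 (25.188.90.0 - 25.188.91.255) does not contain 25.188.88.247
  25.188.80.0/21 (25.188.80.0 - 25.188.87.255) does not contain 25.188.88.247
  25.172.80.0/20 (25.172.80.0 - 25.172.95.255) does not contain 25.188.88.247
Longest matching prefix is /17 -> next hop Router N.

Router N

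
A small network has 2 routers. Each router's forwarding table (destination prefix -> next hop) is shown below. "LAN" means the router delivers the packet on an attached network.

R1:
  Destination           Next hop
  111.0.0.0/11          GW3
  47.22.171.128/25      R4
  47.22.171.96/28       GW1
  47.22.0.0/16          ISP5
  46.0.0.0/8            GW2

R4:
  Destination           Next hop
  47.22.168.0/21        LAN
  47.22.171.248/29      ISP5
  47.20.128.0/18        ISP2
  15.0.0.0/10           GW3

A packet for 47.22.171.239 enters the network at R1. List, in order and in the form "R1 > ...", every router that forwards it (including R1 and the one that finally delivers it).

At R1: longest match for 47.22.171.239 is 47.22.171.128/25 -> R4
At R4: longest match for 47.22.171.239 is 47.22.168.0/21 -> LAN

R1 > R4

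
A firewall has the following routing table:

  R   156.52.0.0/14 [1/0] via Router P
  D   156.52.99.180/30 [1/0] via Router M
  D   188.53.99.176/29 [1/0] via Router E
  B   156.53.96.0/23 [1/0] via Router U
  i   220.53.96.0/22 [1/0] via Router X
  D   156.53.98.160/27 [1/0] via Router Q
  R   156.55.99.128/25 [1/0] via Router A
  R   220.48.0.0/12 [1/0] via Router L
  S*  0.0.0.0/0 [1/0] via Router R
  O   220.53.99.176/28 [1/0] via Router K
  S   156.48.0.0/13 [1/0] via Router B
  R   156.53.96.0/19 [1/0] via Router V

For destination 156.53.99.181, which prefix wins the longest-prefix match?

Entries matching 156.53.99.181:
  0.0.0.0/0 (default, matches everything)
  156.48.0.0/13 (156.48.0.0 - 156.55.255.255)
  156.52.0.0/14 (156.52.0.0 - 156.55.255.255)
  156.53.96.0/19 (156.53.96.0 - 156.53.127.255)
Most specific is 156.53.96.0/19.

156.53.96.0/19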